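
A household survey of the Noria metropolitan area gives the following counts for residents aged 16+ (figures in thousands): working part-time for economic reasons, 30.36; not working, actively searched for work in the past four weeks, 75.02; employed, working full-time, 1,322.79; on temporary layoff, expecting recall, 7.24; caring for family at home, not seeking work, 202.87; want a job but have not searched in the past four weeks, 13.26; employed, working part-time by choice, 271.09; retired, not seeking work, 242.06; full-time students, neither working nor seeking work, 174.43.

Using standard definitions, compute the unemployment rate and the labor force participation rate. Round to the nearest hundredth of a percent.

Employed = 30.36 + 1,322.79 + 271.09 = 1,624.24 thousand (anyone who worked, including part-time for economic reasons, counts as employed).
Unemployed = 75.02 + 7.24 = 82.26 thousand (jobless and actively searching, or on temporary layoff).
Labor force = 1,624.24 + 82.26 = 1,706.50 thousand.
Not in labor force = 202.87 + 13.26 + 242.06 + 174.43 = 632.62 thousand (those not working and not actively searching are outside the labor force — including those who want a job but have given up searching).
Civilian working-age population = 1,706.50 + 632.62 = 2,339.12 thousand.
Unemployment rate = 82.26 / 1,706.50 = 4.82%.
Labor force participation rate = 1,706.50 / 2,339.12 = 72.95%.

Unemployment rate ≈ 4.82%; labor force participation rate ≈ 72.95%.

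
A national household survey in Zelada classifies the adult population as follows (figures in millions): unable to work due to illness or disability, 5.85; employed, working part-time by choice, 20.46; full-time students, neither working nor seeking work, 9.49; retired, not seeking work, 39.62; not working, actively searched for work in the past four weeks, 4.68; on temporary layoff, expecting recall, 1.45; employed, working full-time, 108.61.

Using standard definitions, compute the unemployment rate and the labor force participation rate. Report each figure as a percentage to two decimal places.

Employed = 20.46 + 108.61 = 129.07 million.
Unemployed = 4.68 + 1.45 = 6.13 million (jobless and actively searching, or on temporary layoff).
Labor force = 129.07 + 6.13 = 135.20 million.
Not in labor force = 5.85 + 9.49 + 39.62 = 54.96 million (those not working and not actively searching are outside the labor force).
Civilian working-age population = 135.20 + 54.96 = 190.16 million.
Unemployment rate = 6.13 / 135.20 = 4.53%.
Labor force participation rate = 135.20 / 190.16 = 71.10%.

Unemployment rate ≈ 4.53%; labor force participation rate ≈ 71.10%.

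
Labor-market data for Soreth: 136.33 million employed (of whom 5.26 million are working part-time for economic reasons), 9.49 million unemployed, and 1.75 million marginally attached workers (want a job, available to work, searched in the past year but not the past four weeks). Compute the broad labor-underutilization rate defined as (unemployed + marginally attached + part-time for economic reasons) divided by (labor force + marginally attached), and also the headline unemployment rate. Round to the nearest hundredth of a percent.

Broad underutilization rate ≈ 11.18%; headline unemployment rate ≈ 6.51%.

Labor force = 136.33 + 9.49 = 145.82 million.
Numerator = 9.49 + 1.75 + 5.26 = 16.50 million.
Denominator = 145.82 + 1.75 = 147.57 million.
Broad rate = 16.50 / 147.57 = 11.18%.
Headline unemployment rate = 9.49 / 145.82 = 6.51%.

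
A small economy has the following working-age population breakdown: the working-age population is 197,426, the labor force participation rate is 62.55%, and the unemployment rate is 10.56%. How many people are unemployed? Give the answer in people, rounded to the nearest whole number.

Labor force = 0.6255 × 197,426 = 123,490.
Unemployed = 0.1056 × 123,490 ≈ 13,041.

About 13,041 are unemployed.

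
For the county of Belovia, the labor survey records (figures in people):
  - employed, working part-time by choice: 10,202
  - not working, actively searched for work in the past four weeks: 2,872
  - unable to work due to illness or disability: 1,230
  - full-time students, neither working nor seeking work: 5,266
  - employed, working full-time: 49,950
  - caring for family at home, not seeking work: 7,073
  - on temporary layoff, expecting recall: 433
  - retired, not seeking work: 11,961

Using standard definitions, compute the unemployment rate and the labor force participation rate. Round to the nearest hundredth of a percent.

Unemployment rate ≈ 5.21%; labor force participation rate ≈ 71.31%.

Employed = 10,202 + 49,950 = 60,152.
Unemployed = 2,872 + 433 = 3,305 (jobless and actively searching, or on temporary layoff).
Labor force = 60,152 + 3,305 = 63,457.
Not in labor force = 1,230 + 5,266 + 7,073 + 11,961 = 25,530 (those not working and not actively searching are outside the labor force).
Civilian working-age population = 63,457 + 25,530 = 88,987.
Unemployment rate = 3,305 / 63,457 = 5.21%.
Labor force participation rate = 63,457 / 88,987 = 71.31%.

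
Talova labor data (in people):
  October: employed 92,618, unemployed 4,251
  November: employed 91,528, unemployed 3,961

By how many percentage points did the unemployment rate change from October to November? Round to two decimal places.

The unemployment rate changed by −0.24 percentage points.

October: labor force = 92,618 + 4,251 = 96,869; u = 4,251/96,869 = 4.39%.
November: labor force = 91,528 + 3,961 = 95,489; u = 3,961/95,489 = 4.15%.
Change = 4.15% − 4.39% = −0.24 pp.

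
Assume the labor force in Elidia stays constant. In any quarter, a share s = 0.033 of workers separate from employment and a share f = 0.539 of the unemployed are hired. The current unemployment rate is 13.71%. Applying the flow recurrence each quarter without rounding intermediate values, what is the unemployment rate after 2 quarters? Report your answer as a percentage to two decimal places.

Unemployment rate after two quarters ≈ 7.22%.

With a fixed labor force, u_{t+1} = u_t + s·(1−u_t) − f·u_t = u_t·(1−s−f) + s.
Here 1−s−f = 0.428 and s = 0.033.
u_1 = 0.137100 × 0.428 + 0.033 = 0.091679.
u_2 = 0.091679 × 0.428 + 0.033 = 0.072239.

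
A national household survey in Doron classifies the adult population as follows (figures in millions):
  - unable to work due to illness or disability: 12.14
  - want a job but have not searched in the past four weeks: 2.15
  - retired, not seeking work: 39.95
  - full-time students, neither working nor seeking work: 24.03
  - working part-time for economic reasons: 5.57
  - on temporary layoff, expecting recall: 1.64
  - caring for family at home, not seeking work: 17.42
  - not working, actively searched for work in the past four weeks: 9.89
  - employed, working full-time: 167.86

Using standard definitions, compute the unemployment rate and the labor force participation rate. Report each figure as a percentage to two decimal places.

Unemployment rate ≈ 6.23%; labor force participation rate ≈ 65.90%.

Employed = 5.57 + 167.86 = 173.43 million (anyone who worked, including part-time for economic reasons, counts as employed).
Unemployed = 1.64 + 9.89 = 11.53 million (jobless and actively searching, or on temporary layoff).
Labor force = 173.43 + 11.53 = 184.96 million.
Not in labor force = 12.14 + 2.15 + 39.95 + 24.03 + 17.42 = 95.69 million (those not working and not actively searching are outside the labor force — including those who want a job but have given up searching).
Civilian working-age population = 184.96 + 95.69 = 280.65 million.
Unemployment rate = 11.53 / 184.96 = 6.23%.
Labor force participation rate = 184.96 / 280.65 = 65.90%.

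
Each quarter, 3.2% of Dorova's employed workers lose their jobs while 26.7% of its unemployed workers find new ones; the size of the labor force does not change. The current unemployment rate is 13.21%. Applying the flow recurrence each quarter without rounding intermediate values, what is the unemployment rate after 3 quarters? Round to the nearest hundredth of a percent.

Unemployment rate after three quarters ≈ 11.57%.

With a fixed labor force, u_{t+1} = u_t + s·(1−u_t) − f·u_t = u_t·(1−s−f) + s.
Here 1−s−f = 0.701 and s = 0.032.
u_1 = 0.132100 × 0.701 + 0.032 = 0.124602.
u_2 = 0.124602 × 0.701 + 0.032 = 0.119346.
u_3 = 0.119346 × 0.701 + 0.032 = 0.115662.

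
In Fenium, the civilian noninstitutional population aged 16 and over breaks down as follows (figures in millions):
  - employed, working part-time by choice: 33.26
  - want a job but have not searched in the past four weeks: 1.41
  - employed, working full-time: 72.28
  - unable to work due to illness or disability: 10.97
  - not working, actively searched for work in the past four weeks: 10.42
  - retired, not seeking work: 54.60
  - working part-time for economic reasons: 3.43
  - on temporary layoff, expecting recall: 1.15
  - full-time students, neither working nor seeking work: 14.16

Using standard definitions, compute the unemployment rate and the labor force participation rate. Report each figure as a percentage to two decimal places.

Unemployment rate ≈ 9.60%; labor force participation rate ≈ 59.77%.

Employed = 33.26 + 72.28 + 3.43 = 108.97 million (anyone who worked, including part-time for economic reasons, counts as employed).
Unemployed = 10.42 + 1.15 = 11.57 million (jobless and actively searching, or on temporary layoff).
Labor force = 108.97 + 11.57 = 120.54 million.
Not in labor force = 1.41 + 10.97 + 54.60 + 14.16 = 81.14 million (those not working and not actively searching are outside the labor force — including those who want a job but have given up searching).
Civilian working-age population = 120.54 + 81.14 = 201.68 million.
Unemployment rate = 11.57 / 120.54 = 9.60%.
Labor force participation rate = 120.54 / 201.68 = 59.77%.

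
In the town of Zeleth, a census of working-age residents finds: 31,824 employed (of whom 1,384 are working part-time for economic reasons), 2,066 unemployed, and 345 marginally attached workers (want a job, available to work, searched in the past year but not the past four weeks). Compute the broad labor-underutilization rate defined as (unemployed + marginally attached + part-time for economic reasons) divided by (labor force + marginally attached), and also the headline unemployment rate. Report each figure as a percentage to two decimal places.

Broad underutilization rate ≈ 11.09%; headline unemployment rate ≈ 6.10%.

Labor force = 31,824 + 2,066 = 33,890.
Numerator = 2,066 + 345 + 1,384 = 3,795.
Denominator = 33,890 + 345 = 34,235.
Broad rate = 3,795 / 34,235 = 11.09%.
Headline unemployment rate = 2,066 / 33,890 = 6.10%.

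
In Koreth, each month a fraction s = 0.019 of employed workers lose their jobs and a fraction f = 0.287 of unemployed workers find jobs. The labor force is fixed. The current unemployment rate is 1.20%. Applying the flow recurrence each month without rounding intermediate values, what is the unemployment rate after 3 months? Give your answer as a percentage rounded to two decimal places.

Unemployment rate after three months ≈ 4.53%.

With a fixed labor force, u_{t+1} = u_t + s·(1−u_t) − f·u_t = u_t·(1−s−f) + s.
Here 1−s−f = 0.694 and s = 0.019.
u_1 = 0.012000 × 0.694 + 0.019 = 0.027328.
u_2 = 0.027328 × 0.694 + 0.019 = 0.037966.
u_3 = 0.037966 × 0.694 + 0.019 = 0.045348.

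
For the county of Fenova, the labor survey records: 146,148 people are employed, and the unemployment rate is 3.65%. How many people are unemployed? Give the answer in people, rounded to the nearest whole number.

About 5,536 are unemployed.

Let U be the number unemployed. The labor force is E + U, and U/(E+U) = 0.0365.
So U = 0.0365 × 146,148 / (1 − 0.0365) = 5334.40 / 0.9635 ≈ 5,536.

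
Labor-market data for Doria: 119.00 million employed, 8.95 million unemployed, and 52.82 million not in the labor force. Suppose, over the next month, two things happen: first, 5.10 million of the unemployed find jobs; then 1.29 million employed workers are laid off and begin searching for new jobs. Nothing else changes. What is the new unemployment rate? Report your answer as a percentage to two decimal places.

New unemployment rate ≈ 4.02%.

Initially, labor force = 119.00 + 8.95 = 127.95 million, so u = 8.95/127.95 = 6.99%.
After the first change, unemployed falls and employed rises by 5.10; labor force unchanged → E = 124.10, U = 3.85, labor force = 127.95 million.
After the second change, employed falls and unemployed rises by 1.29; labor force unchanged → E = 122.81, U = 5.14, labor force = 127.95 million.
New unemployment rate = 5.14 / 127.95 = 4.02%.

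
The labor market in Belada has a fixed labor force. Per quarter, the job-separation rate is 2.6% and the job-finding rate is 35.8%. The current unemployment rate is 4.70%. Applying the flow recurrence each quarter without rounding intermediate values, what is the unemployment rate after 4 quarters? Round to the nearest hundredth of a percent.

Unemployment rate after four quarters ≈ 6.47%.

With a fixed labor force, u_{t+1} = u_t + s·(1−u_t) − f·u_t = u_t·(1−s−f) + s.
Here 1−s−f = 0.616 and s = 0.026.
u_1 = 0.047000 × 0.616 + 0.026 = 0.054952.
u_2 = 0.054952 × 0.616 + 0.026 = 0.059850.
u_3 = 0.059850 × 0.616 + 0.026 = 0.062868.
u_4 = 0.062868 × 0.616 + 0.026 = 0.064727.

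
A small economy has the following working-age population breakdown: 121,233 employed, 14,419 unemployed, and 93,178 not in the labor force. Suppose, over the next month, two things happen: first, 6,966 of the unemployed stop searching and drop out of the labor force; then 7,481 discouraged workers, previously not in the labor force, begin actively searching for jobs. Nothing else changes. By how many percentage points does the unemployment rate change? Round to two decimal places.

The unemployment rate changes by +0.34 percentage points.

Initially, labor force = 121,233 + 14,419 = 135,652, so u = 14,419/135,652 = 10.63%.
After the first change, unemployed and labor force both fall by 6,966 → E = 121,233, U = 7,453, labor force = 128,686.
After the second change, unemployed and labor force both rise by 7,481 → E = 121,233, U = 14,934, labor force = 136,167.
New unemployment rate = 14,934 / 136,167 = 10.97%.
Change = 10.97% − 10.63% = +0.34 percentage points.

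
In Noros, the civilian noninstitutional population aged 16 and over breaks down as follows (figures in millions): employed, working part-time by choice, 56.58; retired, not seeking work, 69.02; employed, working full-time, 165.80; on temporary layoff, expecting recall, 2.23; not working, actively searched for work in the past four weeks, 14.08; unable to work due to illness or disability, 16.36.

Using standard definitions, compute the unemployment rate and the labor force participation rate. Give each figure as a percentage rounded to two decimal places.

Employed = 56.58 + 165.80 = 222.38 million.
Unemployed = 2.23 + 14.08 = 16.31 million (jobless and actively searching, or on temporary layoff).
Labor force = 222.38 + 16.31 = 238.69 million.
Not in labor force = 69.02 + 16.36 = 85.38 million (those not working and not actively searching are outside the labor force).
Civilian working-age population = 238.69 + 85.38 = 324.07 million.
Unemployment rate = 16.31 / 238.69 = 6.83%.
Labor force participation rate = 238.69 / 324.07 = 73.65%.

Unemployment rate ≈ 6.83%; labor force participation rate ≈ 73.65%.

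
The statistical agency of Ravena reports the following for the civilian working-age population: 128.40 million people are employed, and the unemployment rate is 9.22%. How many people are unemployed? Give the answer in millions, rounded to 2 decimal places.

About 13.04 million are unemployed.

Let U be the number unemployed. The labor force is E + U, and U/(E+U) = 0.0922.
So U = 0.0922 × 128.40 / (1 − 0.0922) = 11.8385 / 0.9078 ≈ 13.04 million.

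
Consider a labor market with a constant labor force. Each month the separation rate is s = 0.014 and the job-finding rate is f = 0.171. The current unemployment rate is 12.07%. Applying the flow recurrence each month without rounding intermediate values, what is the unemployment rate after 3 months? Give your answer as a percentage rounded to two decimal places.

With a fixed labor force, u_{t+1} = u_t + s·(1−u_t) − f·u_t = u_t·(1−s−f) + s.
Here 1−s−f = 0.815 and s = 0.014.
u_1 = 0.120700 × 0.815 + 0.014 = 0.112370.
u_2 = 0.112370 × 0.815 + 0.014 = 0.105582.
u_3 = 0.105582 × 0.815 + 0.014 = 0.100049.

Unemployment rate after three months ≈ 10.00%.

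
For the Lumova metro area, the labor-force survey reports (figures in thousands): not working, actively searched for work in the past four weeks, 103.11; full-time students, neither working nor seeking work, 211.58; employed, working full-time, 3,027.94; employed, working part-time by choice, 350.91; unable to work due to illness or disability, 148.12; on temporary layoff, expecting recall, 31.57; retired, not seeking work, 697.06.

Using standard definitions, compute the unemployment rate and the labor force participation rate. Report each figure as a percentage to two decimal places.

Unemployment rate ≈ 3.83%; labor force participation rate ≈ 76.88%.

Employed = 3,027.94 + 350.91 = 3,378.85 thousand.
Unemployed = 103.11 + 31.57 = 134.68 thousand (jobless and actively searching, or on temporary layoff).
Labor force = 3,378.85 + 134.68 = 3,513.53 thousand.
Not in labor force = 211.58 + 148.12 + 697.06 = 1,056.76 thousand (those not working and not actively searching are outside the labor force).
Civilian working-age population = 3,513.53 + 1,056.76 = 4,570.29 thousand.
Unemployment rate = 134.68 / 3,513.53 = 3.83%.
Labor force participation rate = 3,513.53 / 4,570.29 = 76.88%.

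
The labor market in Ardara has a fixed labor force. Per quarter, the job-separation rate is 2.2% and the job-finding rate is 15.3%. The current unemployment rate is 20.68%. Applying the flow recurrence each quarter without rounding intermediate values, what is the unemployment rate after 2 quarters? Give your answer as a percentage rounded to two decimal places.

Unemployment rate after two quarters ≈ 18.09%.

With a fixed labor force, u_{t+1} = u_t + s·(1−u_t) − f·u_t = u_t·(1−s−f) + s.
Here 1−s−f = 0.825 and s = 0.022.
u_1 = 0.206800 × 0.825 + 0.022 = 0.192610.
u_2 = 0.192610 × 0.825 + 0.022 = 0.180903.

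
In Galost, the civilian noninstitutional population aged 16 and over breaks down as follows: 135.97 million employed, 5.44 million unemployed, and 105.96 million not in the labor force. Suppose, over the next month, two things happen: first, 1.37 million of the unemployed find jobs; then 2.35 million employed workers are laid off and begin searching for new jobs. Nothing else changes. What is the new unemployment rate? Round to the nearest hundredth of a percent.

Initially, labor force = 135.97 + 5.44 = 141.41 million, so u = 5.44/141.41 = 3.85%.
After the first change, unemployed falls and employed rises by 1.37; labor force unchanged → E = 137.34, U = 4.07, labor force = 141.41 million.
After the second change, employed falls and unemployed rises by 2.35; labor force unchanged → E = 134.99, U = 6.42, labor force = 141.41 million.
New unemployment rate = 6.42 / 141.41 = 4.54%.

New unemployment rate ≈ 4.54%.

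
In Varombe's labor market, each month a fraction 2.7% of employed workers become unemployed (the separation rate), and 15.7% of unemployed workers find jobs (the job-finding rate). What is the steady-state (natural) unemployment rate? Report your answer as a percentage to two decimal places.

At steady state the flows balance: s·E = f·U, so U/(E+U) = s/(s+f).
u* = 2.7 / (2.7 + 15.7) = 2.7 / 18.40 = 14.67%.

Steady-state unemployment rate ≈ 14.67%.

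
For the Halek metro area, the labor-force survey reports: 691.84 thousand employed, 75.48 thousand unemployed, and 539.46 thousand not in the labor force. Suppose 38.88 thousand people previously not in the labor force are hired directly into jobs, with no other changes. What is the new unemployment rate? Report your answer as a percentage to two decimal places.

New unemployment rate ≈ 9.36%.

Initially, labor force = 691.84 + 75.48 = 767.32 thousand, so u = 75.48/767.32 = 9.84%.
After the change, employed and labor force both rise by 38.88; unemployed unchanged → E = 730.72, U = 75.48, labor force = 806.20 thousand.
New unemployment rate = 75.48 / 806.20 = 9.36%.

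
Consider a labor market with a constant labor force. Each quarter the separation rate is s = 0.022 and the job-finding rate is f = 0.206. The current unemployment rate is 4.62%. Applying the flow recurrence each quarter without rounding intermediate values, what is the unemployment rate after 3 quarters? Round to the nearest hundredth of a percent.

Unemployment rate after three quarters ≈ 7.34%.

With a fixed labor force, u_{t+1} = u_t + s·(1−u_t) − f·u_t = u_t·(1−s−f) + s.
Here 1−s−f = 0.772 and s = 0.022.
u_1 = 0.046200 × 0.772 + 0.022 = 0.057666.
u_2 = 0.057666 × 0.772 + 0.022 = 0.066518.
u_3 = 0.066518 × 0.772 + 0.022 = 0.073352.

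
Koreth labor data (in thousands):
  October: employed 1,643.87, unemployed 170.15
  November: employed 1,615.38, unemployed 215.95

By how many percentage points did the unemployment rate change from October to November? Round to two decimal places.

October: labor force = 1,643.87 + 170.15 = 1,814.02; u = 170.15/1,814.02 = 9.38%.
November: labor force = 1,615.38 + 215.95 = 1,831.33; u = 215.95/1,831.33 = 11.79%.
Change = 11.79% − 9.38% = +2.41 pp.

The unemployment rate changed by +2.41 percentage points.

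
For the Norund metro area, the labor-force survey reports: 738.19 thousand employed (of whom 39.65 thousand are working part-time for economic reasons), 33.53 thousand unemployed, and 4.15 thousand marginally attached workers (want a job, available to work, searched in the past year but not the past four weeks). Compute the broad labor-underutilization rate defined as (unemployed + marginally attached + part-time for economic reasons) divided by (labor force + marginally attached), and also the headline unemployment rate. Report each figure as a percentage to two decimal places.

Broad underutilization rate ≈ 9.97%; headline unemployment rate ≈ 4.34%.

Labor force = 738.19 + 33.53 = 771.72 thousand.
Numerator = 33.53 + 4.15 + 39.65 = 77.33 thousand.
Denominator = 771.72 + 4.15 = 775.87 thousand.
Broad rate = 77.33 / 775.87 = 9.97%.
Headline unemployment rate = 33.53 / 771.72 = 4.34%.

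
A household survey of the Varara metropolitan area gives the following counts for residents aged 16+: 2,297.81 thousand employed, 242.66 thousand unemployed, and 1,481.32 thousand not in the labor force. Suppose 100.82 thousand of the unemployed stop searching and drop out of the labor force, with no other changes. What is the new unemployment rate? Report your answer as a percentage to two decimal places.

New unemployment rate ≈ 5.81%.

Initially, labor force = 2,297.81 + 242.66 = 2,540.47 thousand, so u = 242.66/2,540.47 = 9.55%.
After the change, unemployed and labor force both fall by 100.82 → E = 2,297.81, U = 141.84, labor force = 2,439.65 thousand.
New unemployment rate = 141.84 / 2,439.65 = 5.81%.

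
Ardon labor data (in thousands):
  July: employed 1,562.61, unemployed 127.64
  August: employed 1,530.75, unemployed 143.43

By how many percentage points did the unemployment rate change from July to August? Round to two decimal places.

July: labor force = 1,562.61 + 127.64 = 1,690.25; u = 127.64/1,690.25 = 7.55%.
August: labor force = 1,530.75 + 143.43 = 1,674.18; u = 143.43/1,674.18 = 8.57%.
Change = 8.57% − 7.55% = +1.02 pp.

The unemployment rate changed by +1.02 percentage points.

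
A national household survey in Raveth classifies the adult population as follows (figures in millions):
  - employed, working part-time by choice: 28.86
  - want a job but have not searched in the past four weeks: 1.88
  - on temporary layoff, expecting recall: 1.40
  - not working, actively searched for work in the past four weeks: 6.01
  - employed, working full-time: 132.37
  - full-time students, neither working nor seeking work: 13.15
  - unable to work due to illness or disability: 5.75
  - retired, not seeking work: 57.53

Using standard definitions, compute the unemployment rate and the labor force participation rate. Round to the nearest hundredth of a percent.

Unemployment rate ≈ 4.39%; labor force participation rate ≈ 68.29%.

Employed = 28.86 + 132.37 = 161.23 million.
Unemployed = 1.40 + 6.01 = 7.41 million (jobless and actively searching, or on temporary layoff).
Labor force = 161.23 + 7.41 = 168.64 million.
Not in labor force = 1.88 + 13.15 + 5.75 + 57.53 = 78.31 million (those not working and not actively searching are outside the labor force — including those who want a job but have given up searching).
Civilian working-age population = 168.64 + 78.31 = 246.95 million.
Unemployment rate = 7.41 / 168.64 = 4.39%.
Labor force participation rate = 168.64 / 246.95 = 68.29%.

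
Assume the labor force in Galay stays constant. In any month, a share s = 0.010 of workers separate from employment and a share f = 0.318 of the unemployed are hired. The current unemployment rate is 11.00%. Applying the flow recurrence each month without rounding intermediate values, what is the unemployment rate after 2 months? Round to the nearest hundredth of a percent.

Unemployment rate after two months ≈ 6.64%.

With a fixed labor force, u_{t+1} = u_t + s·(1−u_t) − f·u_t = u_t·(1−s−f) + s.
Here 1−s−f = 0.672 and s = 0.010.
u_1 = 0.110000 × 0.672 + 0.010 = 0.083920.
u_2 = 0.083920 × 0.672 + 0.010 = 0.066394.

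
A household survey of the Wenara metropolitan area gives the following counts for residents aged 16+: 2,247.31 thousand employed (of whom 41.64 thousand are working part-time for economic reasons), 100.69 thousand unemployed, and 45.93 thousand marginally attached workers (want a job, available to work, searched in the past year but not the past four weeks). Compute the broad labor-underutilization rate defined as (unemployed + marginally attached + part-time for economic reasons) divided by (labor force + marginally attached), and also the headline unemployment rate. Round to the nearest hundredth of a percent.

Labor force = 2,247.31 + 100.69 = 2,348.00 thousand.
Numerator = 100.69 + 45.93 + 41.64 = 188.26 thousand.
Denominator = 2,348.00 + 45.93 = 2,393.93 thousand.
Broad rate = 188.26 / 2,393.93 = 7.86%.
Headline unemployment rate = 100.69 / 2,348.00 = 4.29%.

Broad underutilization rate ≈ 7.86%; headline unemployment rate ≈ 4.29%.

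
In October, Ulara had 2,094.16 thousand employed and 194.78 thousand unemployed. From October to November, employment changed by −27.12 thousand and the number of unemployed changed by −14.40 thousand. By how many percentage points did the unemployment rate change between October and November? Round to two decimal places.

The unemployment rate changed by −0.48 percentage points.

October: labor force = 2,094.16 + 194.78 = 2,288.94; u = 194.78/2,288.94 = 8.51%.
November: labor force = 2,067.04 + 180.38 = 2,247.42; u = 180.38/2,247.42 = 8.03%.
Change = 8.03% − 8.51% = −0.48 pp.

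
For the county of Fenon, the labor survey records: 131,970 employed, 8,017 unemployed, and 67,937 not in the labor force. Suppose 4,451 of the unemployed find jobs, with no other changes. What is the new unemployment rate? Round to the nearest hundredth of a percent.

New unemployment rate ≈ 2.55%.

Initially, labor force = 131,970 + 8,017 = 139,987, so u = 8,017/139,987 = 5.73%.
After the change, unemployed falls and employed rises by 4,451; labor force unchanged → E = 136,421, U = 3,566, labor force = 139,987.
New unemployment rate = 3,566 / 139,987 = 2.55%.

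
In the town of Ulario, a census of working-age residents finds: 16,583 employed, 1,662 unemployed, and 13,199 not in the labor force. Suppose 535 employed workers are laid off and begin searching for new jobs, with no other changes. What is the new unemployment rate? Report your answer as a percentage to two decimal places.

Initially, labor force = 16,583 + 1,662 = 18,245, so u = 1,662/18,245 = 9.11%.
After the change, employed falls and unemployed rises by 535; labor force unchanged → E = 16,048, U = 2,197, labor force = 18,245.
New unemployment rate = 2,197 / 18,245 = 12.04%.

New unemployment rate ≈ 12.04%.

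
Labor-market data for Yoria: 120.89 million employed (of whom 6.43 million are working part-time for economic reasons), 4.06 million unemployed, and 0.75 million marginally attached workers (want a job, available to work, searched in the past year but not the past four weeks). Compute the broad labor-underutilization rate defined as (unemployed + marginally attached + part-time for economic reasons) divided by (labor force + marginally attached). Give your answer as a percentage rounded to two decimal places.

Labor force = 120.89 + 4.06 = 124.95 million.
Numerator = 4.06 + 0.75 + 6.43 = 11.24 million.
Denominator = 124.95 + 0.75 = 125.70 million.
Broad rate = 11.24 / 125.70 = 8.94%.

Broad underutilization rate ≈ 8.94%.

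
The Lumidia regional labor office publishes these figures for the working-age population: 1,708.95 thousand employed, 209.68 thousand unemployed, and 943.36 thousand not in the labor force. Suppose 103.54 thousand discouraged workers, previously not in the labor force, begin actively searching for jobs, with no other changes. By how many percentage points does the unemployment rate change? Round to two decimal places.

Initially, labor force = 1,708.95 + 209.68 = 1,918.63 thousand, so u = 209.68/1,918.63 = 10.93%.
After the change, unemployed and labor force both rise by 103.54 → E = 1,708.95, U = 313.22, labor force = 2,022.17 thousand.
New unemployment rate = 313.22 / 2,022.17 = 15.49%.
Change = 15.49% − 10.93% = +4.56 percentage points.

The unemployment rate changes by +4.56 percentage points.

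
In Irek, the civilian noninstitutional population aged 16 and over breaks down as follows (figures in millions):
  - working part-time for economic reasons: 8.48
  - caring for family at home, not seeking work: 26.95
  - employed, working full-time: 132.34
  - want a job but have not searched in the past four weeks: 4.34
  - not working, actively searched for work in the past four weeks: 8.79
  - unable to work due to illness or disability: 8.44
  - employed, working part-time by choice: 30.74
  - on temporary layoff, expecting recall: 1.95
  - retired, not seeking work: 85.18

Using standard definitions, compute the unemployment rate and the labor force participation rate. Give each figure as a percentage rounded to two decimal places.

Unemployment rate ≈ 5.89%; labor force participation rate ≈ 59.34%.

Employed = 8.48 + 132.34 + 30.74 = 171.56 million (anyone who worked, including part-time for economic reasons, counts as employed).
Unemployed = 8.79 + 1.95 = 10.74 million (jobless and actively searching, or on temporary layoff).
Labor force = 171.56 + 10.74 = 182.30 million.
Not in labor force = 26.95 + 4.34 + 8.44 + 85.18 = 124.91 million (those not working and not actively searching are outside the labor force — including those who want a job but have given up searching).
Civilian working-age population = 182.30 + 124.91 = 307.21 million.
Unemployment rate = 10.74 / 182.30 = 5.89%.
Labor force participation rate = 182.30 / 307.21 = 59.34%.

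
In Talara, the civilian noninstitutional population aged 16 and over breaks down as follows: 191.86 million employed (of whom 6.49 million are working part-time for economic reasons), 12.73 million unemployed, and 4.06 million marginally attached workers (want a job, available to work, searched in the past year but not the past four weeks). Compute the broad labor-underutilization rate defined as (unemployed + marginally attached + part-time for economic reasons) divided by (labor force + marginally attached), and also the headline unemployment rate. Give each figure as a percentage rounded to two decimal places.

Labor force = 191.86 + 12.73 = 204.59 million.
Numerator = 12.73 + 4.06 + 6.49 = 23.28 million.
Denominator = 204.59 + 4.06 = 208.65 million.
Broad rate = 23.28 / 208.65 = 11.16%.
Headline unemployment rate = 12.73 / 204.59 = 6.22%.

Broad underutilization rate ≈ 11.16%; headline unemployment rate ≈ 6.22%.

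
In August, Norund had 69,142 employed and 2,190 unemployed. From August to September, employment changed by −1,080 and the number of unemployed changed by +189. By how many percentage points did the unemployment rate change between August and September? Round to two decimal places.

The unemployment rate changed by +0.31 percentage points.

August: labor force = 69,142 + 2,190 = 71,332; u = 2,190/71,332 = 3.07%.
September: labor force = 68,062 + 2,379 = 70,441; u = 2,379/70,441 = 3.38%.
Change = 3.38% − 3.07% = +0.31 pp.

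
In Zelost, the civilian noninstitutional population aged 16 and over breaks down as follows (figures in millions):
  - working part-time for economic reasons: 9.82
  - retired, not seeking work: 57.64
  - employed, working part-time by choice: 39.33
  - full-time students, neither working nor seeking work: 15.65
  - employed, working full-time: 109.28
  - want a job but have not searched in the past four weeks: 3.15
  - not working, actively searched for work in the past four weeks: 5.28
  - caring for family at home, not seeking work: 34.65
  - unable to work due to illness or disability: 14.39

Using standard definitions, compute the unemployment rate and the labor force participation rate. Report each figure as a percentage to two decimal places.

Employed = 9.82 + 39.33 + 109.28 = 158.43 million (anyone who worked, including part-time for economic reasons, counts as employed).
Unemployed = 5.28 million.
Labor force = 158.43 + 5.28 = 163.71 million.
Not in labor force = 57.64 + 15.65 + 3.15 + 34.65 + 14.39 = 125.48 million (those not working and not actively searching are outside the labor force — including those who want a job but have given up searching).
Civilian working-age population = 163.71 + 125.48 = 289.19 million.
Unemployment rate = 5.28 / 163.71 = 3.23%.
Labor force participation rate = 163.71 / 289.19 = 56.61%.

Unemployment rate ≈ 3.23%; labor force participation rate ≈ 56.61%.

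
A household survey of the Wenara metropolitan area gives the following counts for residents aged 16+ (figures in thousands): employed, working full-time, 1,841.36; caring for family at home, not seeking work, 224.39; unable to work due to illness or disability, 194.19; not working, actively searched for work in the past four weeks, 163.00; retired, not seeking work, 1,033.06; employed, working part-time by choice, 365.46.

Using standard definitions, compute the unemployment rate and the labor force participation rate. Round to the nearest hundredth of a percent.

Unemployment rate ≈ 6.88%; labor force participation rate ≈ 62.01%.

Employed = 1,841.36 + 365.46 = 2,206.82 thousand.
Unemployed = 163.00 thousand.
Labor force = 2,206.82 + 163.00 = 2,369.82 thousand.
Not in labor force = 224.39 + 194.19 + 1,033.06 = 1,451.64 thousand (those not working and not actively searching are outside the labor force).
Civilian working-age population = 2,369.82 + 1,451.64 = 3,821.46 thousand.
Unemployment rate = 163.00 / 2,369.82 = 6.88%.
Labor force participation rate = 2,369.82 / 3,821.46 = 62.01%.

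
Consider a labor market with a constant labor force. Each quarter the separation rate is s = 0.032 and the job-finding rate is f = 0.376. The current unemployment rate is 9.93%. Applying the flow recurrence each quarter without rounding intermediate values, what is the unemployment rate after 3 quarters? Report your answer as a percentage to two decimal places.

Unemployment rate after three quarters ≈ 8.28%.

With a fixed labor force, u_{t+1} = u_t + s·(1−u_t) − f·u_t = u_t·(1−s−f) + s.
Here 1−s−f = 0.592 and s = 0.032.
u_1 = 0.099300 × 0.592 + 0.032 = 0.090786.
u_2 = 0.090786 × 0.592 + 0.032 = 0.085745.
u_3 = 0.085745 × 0.592 + 0.032 = 0.082761.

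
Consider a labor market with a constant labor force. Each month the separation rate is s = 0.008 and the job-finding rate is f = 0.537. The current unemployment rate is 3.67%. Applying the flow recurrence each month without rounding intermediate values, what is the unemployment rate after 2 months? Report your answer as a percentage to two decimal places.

Unemployment rate after two months ≈ 1.92%.

With a fixed labor force, u_{t+1} = u_t + s·(1−u_t) − f·u_t = u_t·(1−s−f) + s.
Here 1−s−f = 0.455 and s = 0.008.
u_1 = 0.036700 × 0.455 + 0.008 = 0.024699.
u_2 = 0.024699 × 0.455 + 0.008 = 0.019238.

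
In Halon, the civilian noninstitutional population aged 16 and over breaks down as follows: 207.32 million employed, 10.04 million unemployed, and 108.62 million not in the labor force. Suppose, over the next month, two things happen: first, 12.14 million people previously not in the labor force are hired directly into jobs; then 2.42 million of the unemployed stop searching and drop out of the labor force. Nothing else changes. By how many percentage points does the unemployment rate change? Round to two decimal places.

Initially, labor force = 207.32 + 10.04 = 217.36 million, so u = 10.04/217.36 = 4.62%.
After the first change, employed and labor force both rise by 12.14; unemployed unchanged → E = 219.46, U = 10.04, labor force = 229.50 million.
After the second change, unemployed and labor force both fall by 2.42 → E = 219.46, U = 7.62, labor force = 227.08 million.
New unemployment rate = 7.62 / 227.08 = 3.36%.
Change = 3.36% − 4.62% = −1.26 percentage points.

The unemployment rate changes by −1.26 percentage points.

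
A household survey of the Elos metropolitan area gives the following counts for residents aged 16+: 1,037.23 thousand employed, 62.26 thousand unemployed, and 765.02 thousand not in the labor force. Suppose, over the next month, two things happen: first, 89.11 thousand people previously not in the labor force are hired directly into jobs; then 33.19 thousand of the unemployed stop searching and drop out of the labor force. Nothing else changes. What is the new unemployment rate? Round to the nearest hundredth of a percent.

New unemployment rate ≈ 2.52%.

Initially, labor force = 1,037.23 + 62.26 = 1,099.49 thousand, so u = 62.26/1,099.49 = 5.66%.
After the first change, employed and labor force both rise by 89.11; unemployed unchanged → E = 1,126.34, U = 62.26, labor force = 1,188.60 thousand.
After the second change, unemployed and labor force both fall by 33.19 → E = 1,126.34, U = 29.07, labor force = 1,155.41 thousand.
New unemployment rate = 29.07 / 1,155.41 = 2.52%.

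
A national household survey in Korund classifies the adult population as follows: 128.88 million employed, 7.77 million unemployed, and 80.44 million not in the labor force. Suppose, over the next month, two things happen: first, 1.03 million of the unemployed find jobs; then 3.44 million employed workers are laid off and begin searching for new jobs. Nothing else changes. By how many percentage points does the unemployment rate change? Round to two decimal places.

Initially, labor force = 128.88 + 7.77 = 136.65 million, so u = 7.77/136.65 = 5.69%.
After the first change, unemployed falls and employed rises by 1.03; labor force unchanged → E = 129.91, U = 6.74, labor force = 136.65 million.
After the second change, employed falls and unemployed rises by 3.44; labor force unchanged → E = 126.47, U = 10.18, labor force = 136.65 million.
New unemployment rate = 10.18 / 136.65 = 7.45%.
Change = 7.45% − 5.69% = +1.76 percentage points.

The unemployment rate changes by +1.76 percentage points.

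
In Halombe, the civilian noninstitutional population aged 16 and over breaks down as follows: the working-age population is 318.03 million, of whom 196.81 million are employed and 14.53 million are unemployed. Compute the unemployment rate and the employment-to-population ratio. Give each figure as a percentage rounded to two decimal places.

Labor force = employed + unemployed = 196.81 + 14.53 = 211.34 million.
Unemployment rate = 14.53 / 211.34 = 6.88%.
Employment-population ratio = 196.81 / 318.03 = 61.88%.

Unemployment rate ≈ 6.88%; employment-population ratio ≈ 61.88%.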